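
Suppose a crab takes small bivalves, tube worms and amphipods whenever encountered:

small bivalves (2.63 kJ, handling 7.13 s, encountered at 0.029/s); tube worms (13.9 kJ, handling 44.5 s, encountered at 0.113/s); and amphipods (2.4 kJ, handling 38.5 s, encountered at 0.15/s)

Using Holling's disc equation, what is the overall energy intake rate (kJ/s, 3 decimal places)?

0.167 kJ/s

R = Σλ_iE_i / (1 + Σλ_ih_i)
Numerator: 0.029×2.63 + 0.113×13.9 + 0.15×2.4 = 2.007
Denominator: 1 + 0.029×7.13 + 0.113×44.5 + 0.15×38.5 = 12.01
R = 2.007/12.01 = 0.1671 kJ/s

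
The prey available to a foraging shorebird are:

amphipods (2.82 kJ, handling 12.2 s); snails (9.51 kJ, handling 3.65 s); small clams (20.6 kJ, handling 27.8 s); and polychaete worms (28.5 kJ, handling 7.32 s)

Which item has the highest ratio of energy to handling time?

polychaete worms

Profitability E/h (kJ/s): amphipods = 2.82/12.2 = 0.231, snails = 9.51/3.65 = 2.61, small clams = 20.6/27.8 = 0.741, polychaete worms = 28.5/7.32 = 3.89.
Ranked: polychaete worms > snails > small clams > amphipods.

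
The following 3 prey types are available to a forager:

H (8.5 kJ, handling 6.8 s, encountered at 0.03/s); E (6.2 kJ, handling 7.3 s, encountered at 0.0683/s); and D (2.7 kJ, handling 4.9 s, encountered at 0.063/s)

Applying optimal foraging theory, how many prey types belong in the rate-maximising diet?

Rank by E/h (kJ/s): H 1.25, E 0.849, D 0.551. Include each in turn until the next type's E/h falls below the running intake rate.
Rate on top 1: 0.2118. E: 0.849 > 0.2118 → include.
Rate on top 2: 0.3985. D: 0.551 > 0.3985 → include.
Optimal diet: H, E, D — 3 of 3 types.

3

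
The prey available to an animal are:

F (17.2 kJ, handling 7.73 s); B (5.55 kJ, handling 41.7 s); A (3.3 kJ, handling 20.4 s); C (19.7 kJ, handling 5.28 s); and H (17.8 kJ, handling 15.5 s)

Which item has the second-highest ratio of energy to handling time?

F

Profitability E/h (kJ/s): F = 17.2/7.73 = 2.23, B = 5.55/41.7 = 0.133, A = 3.3/20.4 = 0.162, C = 19.7/5.28 = 3.73, H = 17.8/15.5 = 1.15.
Ranked: C > F > H > A > B.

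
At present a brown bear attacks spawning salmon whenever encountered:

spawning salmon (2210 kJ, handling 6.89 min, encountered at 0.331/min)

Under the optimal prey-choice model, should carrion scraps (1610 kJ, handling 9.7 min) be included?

No

Current rate: (0.331×2210)/(1 + 0.331×6.89) = 223 kJ/min.
carrion scraps: E/h = 1610/9.7 = 166 kJ/min.
166 < 223, so adding carrion scraps would lower the average — exclude it.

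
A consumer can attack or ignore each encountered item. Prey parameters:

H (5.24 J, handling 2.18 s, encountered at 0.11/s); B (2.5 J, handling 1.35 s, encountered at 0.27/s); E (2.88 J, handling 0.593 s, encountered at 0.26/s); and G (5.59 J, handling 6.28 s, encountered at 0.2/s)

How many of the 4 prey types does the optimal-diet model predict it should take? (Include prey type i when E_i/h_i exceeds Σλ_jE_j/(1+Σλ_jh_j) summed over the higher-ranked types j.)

3

E/h in descending order: E 4.86, H 2.4, B 1.85, G 0.89 J/s. The optimal diet is the largest prefix of this list for which every included type satisfies E_i/h_i > R on the types above it.
Rate on top 1: 0.6488. H: 2.4 > 0.6488 → include.
Rate on top 2: 0.9507. B: 1.85 > 0.9507 → include.
Rate on top 3: 1.137. G: 0.89 < 1.137 → exclude; stop.
Optimal diet: E, H, B — 3 of 4 types.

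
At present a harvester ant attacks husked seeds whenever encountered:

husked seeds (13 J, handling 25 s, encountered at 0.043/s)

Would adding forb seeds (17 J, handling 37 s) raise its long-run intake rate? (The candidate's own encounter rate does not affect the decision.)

Intake rate on the current diet: R = (0.043×13) / (1 + 0.043×25) = 0.559/2.075 = 0.2694 J/s.
Profitability of forb seeds: 17/37 = 0.4595 J/s.
0.4595 > 0.2694, so adding forb seeds raises the average — include it.

Yes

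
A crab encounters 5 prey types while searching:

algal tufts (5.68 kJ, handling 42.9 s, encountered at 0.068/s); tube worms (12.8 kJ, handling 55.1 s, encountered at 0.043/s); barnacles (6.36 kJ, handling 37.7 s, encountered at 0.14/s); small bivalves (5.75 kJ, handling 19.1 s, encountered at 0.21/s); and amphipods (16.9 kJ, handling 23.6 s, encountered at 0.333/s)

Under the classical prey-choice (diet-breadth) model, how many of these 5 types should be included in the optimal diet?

1

E/h in descending order: amphipods 0.716, small bivalves 0.301, tube worms 0.232, barnacles 0.169, algal tufts 0.132 kJ/s. The optimal diet is the largest prefix of this list for which every included type satisfies E_i/h_i > R on the types above it.
Rate on top 1: 0.6353. small bivalves: 0.301 < 0.6353 → exclude; stop.
Optimal diet: amphipods — 1 of 5 types.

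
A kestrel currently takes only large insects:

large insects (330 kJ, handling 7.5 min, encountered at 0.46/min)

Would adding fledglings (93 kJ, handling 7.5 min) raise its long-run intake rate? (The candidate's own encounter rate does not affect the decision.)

No

Intake rate on the current diet: R = (0.46×330) / (1 + 0.46×7.5) = 151.8/4.45 = 34.11 kJ/min.
fledglings: E/h = 93/7.5 = 12.4 kJ/min.
Since 12.4 < R, time spent handling fledglings is better spent searching.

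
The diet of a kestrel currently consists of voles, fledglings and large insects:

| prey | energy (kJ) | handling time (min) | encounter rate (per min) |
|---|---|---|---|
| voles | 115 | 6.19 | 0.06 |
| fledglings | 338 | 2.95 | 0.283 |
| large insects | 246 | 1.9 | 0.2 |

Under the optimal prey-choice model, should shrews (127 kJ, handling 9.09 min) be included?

No

Current rate: (0.06×115 + 0.283×338 + 0.2×246)/(1 + 0.06×6.19 + 0.283×2.95 + 0.2×1.9) = 58.68 kJ/min.
shrews: E/h = 127/9.09 = 13.97 kJ/min.
13.97 < 58.68, so adding shrews would lower the average — exclude it.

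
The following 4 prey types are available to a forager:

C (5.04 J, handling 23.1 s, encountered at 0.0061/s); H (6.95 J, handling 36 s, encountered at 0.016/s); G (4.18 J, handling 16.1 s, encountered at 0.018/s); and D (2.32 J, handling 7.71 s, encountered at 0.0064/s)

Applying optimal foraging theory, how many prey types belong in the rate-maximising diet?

Rank by E/h (J/s): D 0.301, G 0.26, C 0.218, H 0.193. Include each in turn until the next type's E/h falls below the running intake rate.
Rate on top 1: 0.01415. G: 0.26 > 0.01415 → include.
Rate on top 2: 0.06727. C: 0.218 > 0.06727 → include.
Rate on top 3: 0.08164. H: 0.193 > 0.08164 → include.
Optimal diet: D, G, C, H — 4 of 4 types.

4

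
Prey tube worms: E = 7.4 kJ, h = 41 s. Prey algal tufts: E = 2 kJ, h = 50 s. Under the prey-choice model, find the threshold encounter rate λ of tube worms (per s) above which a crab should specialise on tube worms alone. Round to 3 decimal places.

0.007 per s

At the threshold, the rate on tube worms alone equals the profitability of algal tufts: λ·7.4/(1 + λ·41) = 2/50 = 0.04.
Rearranging, λ(7.4 − 0.04×41) = 0.04, so λ = 0.04/5.76 = 0.006944 per s.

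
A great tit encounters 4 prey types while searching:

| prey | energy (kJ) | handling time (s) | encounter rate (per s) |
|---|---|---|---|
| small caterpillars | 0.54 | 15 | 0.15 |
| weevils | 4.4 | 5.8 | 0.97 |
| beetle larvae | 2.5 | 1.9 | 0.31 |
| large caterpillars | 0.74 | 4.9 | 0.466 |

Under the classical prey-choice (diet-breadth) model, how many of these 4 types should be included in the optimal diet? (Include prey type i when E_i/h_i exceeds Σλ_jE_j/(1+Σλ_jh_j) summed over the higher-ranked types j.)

2

Profitabilities (E/h, kJ/s): beetle larvae 1.32, weevils 0.759, large caterpillars 0.151, small caterpillars 0.036. Add prey in this order while the next type's profitability exceeds the intake rate on those already taken.
Rate on top 1: 0.4877. weevils: 0.759 > 0.4877 → include.
Rate on top 2: 0.699. large caterpillars: 0.151 < 0.699 → exclude; stop.
Optimal diet: beetle larvae, weevils — 2 of 4 types.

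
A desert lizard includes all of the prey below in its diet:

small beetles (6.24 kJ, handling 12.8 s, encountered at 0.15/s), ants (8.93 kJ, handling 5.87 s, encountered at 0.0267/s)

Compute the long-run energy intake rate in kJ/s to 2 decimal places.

Energy encountered per unit search time: 0.15×6.24 + 0.0267×8.93 = 1.174 kJ/s.
Handling time per unit search time: 0.15×12.8 + 0.0267×5.87 = 2.077.
Rate = 1.174/(1 + 2.077) = 0.3817 kJ/s.

0.38 kJ/s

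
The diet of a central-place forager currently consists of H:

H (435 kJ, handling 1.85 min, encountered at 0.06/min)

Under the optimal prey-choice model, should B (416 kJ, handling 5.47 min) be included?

On H alone, R = ΣλE/(1+Σλh) = 26.1/1.111 = 23.49 kJ/min.
Profitability of B: 416/5.47 = 76.05 kJ/min.
Since 76.05 > R, including B increases the long-run rate.

Yes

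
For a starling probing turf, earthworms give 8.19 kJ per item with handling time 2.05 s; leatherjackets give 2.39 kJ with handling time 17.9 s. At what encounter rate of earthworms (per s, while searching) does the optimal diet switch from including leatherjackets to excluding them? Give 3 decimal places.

0.017 per s

The zero-one rule: include leatherjackets iff E₂/h₂ > λE₁/(1+λh₁). Equality gives the switch point.
λE₁h₂ = E₂ + λE₂h₁ ⇒ λ = E₂/(E₁h₂ − E₂h₁) = 2.39/(146.6 − 4.899) = 0.01687 per s.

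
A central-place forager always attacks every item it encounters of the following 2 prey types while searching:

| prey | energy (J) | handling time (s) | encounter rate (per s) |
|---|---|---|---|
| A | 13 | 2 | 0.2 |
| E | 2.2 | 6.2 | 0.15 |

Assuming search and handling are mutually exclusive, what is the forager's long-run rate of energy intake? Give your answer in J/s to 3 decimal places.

R = (0.2×13 + 0.15×2.2) / (1 + 0.2×2 + 0.15×6.2) = 2.93/2.33 = 1.258 J/s.

1.258 J/s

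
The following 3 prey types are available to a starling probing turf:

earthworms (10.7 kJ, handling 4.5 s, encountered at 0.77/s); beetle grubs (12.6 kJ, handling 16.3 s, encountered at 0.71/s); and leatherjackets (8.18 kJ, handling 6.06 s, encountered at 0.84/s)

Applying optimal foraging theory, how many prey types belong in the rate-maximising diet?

1

E/h in descending order: earthworms 2.38, leatherjackets 1.35, beetle grubs 0.773 kJ/s. The optimal diet is the largest prefix of this list for which every included type satisfies E_i/h_i > R on the types above it.
Rate on top 1: 1.845. leatherjackets: 1.35 < 1.845 → exclude; stop.
Optimal diet: earthworms — 1 of 3 types.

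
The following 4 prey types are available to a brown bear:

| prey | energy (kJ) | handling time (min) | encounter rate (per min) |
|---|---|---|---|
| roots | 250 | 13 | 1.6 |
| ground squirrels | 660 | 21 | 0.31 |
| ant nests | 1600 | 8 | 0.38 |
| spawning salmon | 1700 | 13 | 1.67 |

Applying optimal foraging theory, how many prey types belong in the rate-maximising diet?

1

E/h in descending order: ant nests 200, spawning salmon 131, ground squirrels 31.4, roots 19.2 kJ/min. The optimal diet is the largest prefix of this list for which every included type satisfies E_i/h_i > R on the types above it.
Rate on top 1: 150.5. spawning salmon: 131 < 150.5 → exclude; stop.
Optimal diet: ant nests — 1 of 4 types.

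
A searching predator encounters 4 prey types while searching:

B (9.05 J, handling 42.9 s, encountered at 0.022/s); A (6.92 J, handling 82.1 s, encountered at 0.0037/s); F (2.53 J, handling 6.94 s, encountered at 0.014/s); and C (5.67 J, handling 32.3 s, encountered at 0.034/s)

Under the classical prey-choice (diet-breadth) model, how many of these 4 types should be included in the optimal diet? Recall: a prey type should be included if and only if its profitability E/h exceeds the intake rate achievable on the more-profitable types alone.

3

Profitabilities (E/h, J/s): F 0.365, B 0.211, C 0.176, A 0.0843. Add prey in this order while the next type's profitability exceeds the intake rate on those already taken.
Rate on top 1: 0.03228. B: 0.211 > 0.03228 → include.
Rate on top 2: 0.1149. C: 0.176 > 0.1149 → include.
Rate on top 3: 0.1361. A: 0.0843 < 0.1361 → exclude; stop.
Optimal diet: F, B, C — 3 of 4 types.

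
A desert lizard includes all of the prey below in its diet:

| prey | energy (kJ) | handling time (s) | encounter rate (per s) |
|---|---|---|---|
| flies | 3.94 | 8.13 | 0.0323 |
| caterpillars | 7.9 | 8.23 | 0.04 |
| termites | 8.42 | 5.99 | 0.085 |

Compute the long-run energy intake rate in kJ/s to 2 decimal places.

R = (0.0323×3.94 + 0.04×7.9 + 0.085×8.42) / (1 + 0.0323×8.13 + 0.04×8.23 + 0.085×5.99) = 1.159/2.101 = 0.5516 kJ/s.

0.55 kJ/s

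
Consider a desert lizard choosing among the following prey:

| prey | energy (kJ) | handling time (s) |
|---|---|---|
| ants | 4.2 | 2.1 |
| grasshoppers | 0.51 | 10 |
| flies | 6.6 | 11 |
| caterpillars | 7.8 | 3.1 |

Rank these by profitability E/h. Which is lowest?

grasshoppers

In descending order of E/h:
caterpillars: 7.8/3.1 = 2.52 kJ/s
ants: 4.2/2.1 = 2 kJ/s
flies: 6.6/11 = 0.6 kJ/s
grasshoppers: 0.51/10 = 0.051 kJ/s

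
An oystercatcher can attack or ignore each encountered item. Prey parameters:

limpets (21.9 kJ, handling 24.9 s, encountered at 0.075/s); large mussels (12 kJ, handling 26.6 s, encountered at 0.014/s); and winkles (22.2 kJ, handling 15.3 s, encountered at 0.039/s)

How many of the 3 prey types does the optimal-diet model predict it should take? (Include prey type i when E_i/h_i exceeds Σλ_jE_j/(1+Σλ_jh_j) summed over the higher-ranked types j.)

2

Rank by E/h (kJ/s): winkles 1.45, limpets 0.88, large mussels 0.451. Include each in turn until the next type's E/h falls below the running intake rate.
Rate on top 1: 0.5422. limpets: 0.88 > 0.5422 → include.
Rate on top 2: 0.7241. large mussels: 0.451 < 0.7241 → exclude; stop.
Optimal diet: winkles, limpets — 2 of 3 types.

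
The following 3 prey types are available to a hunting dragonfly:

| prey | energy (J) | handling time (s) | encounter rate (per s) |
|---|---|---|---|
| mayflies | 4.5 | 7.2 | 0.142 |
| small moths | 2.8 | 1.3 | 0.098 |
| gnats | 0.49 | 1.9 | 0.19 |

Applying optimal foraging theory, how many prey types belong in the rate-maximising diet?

Profitabilities (E/h, J/s): small moths 2.15, mayflies 0.625, gnats 0.258. Add prey in this order while the next type's profitability exceeds the intake rate on those already taken.
Rate on top 1: 0.2434. mayflies: 0.625 > 0.2434 → include.
Rate on top 2: 0.4249. gnats: 0.258 < 0.4249 → exclude; stop.
Optimal diet: small moths, mayflies — 2 of 3 types.

2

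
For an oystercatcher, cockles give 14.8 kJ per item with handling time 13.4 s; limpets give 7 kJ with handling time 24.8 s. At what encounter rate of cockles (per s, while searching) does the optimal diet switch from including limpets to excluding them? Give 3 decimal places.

0.026 per s

The zero-one rule: include limpets iff E₂/h₂ > λE₁/(1+λh₁). Equality gives the switch point.
λE₁h₂ = E₂ + λE₂h₁ ⇒ λ = E₂/(E₁h₂ − E₂h₁) = 7/(367 − 93.8) = 0.02562 per s.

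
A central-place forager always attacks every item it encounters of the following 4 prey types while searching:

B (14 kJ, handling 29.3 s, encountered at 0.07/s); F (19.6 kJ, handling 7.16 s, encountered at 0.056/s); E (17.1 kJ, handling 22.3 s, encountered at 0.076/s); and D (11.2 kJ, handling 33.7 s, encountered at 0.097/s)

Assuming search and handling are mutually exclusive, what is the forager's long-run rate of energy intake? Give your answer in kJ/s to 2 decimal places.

0.53 kJ/s

R = (0.07×14 + 0.056×19.6 + 0.076×17.1 + 0.097×11.2) / (1 + 0.07×29.3 + 0.056×7.16 + 0.076×22.3 + 0.097×33.7) = 4.464/8.416 = 0.5304 kJ/s.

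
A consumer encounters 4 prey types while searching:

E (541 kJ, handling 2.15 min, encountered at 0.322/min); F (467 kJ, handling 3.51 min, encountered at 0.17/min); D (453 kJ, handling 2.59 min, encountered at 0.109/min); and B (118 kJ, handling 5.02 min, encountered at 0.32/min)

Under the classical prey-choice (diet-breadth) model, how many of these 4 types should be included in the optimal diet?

3

Rank by E/h (kJ/min): E 252, D 175, F 133, B 23.5. Include each in turn until the next type's E/h falls below the running intake rate.
Rate on top 1: 102.9. D: 175 > 102.9 → include.
Rate on top 2: 113.2. F: 133 > 113.2 → include.
Rate on top 3: 117.8. B: 23.5 < 117.8 → exclude; stop.
Optimal diet: E, D, F — 3 of 4 types.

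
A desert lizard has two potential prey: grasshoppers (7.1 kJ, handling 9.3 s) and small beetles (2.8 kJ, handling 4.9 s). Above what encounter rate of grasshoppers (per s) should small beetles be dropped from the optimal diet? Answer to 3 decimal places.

0.320 per s

Drop small beetles once their profitability E₂/h₂ falls below the rate achievable on grasshoppers alone: E₂/h₂ = λE₁/(1 + λh₁).
Solve for λ: λE₁h₂ = E₂(1 + λh₁) → λ(E₁h₂ − E₂h₁) = E₂ → λ = E₂/(E₁h₂ − E₂h₁).
λ = 2.8/(7.1×4.9 − 2.8×9.3) = 2.8/8.75 = 0.32 per s.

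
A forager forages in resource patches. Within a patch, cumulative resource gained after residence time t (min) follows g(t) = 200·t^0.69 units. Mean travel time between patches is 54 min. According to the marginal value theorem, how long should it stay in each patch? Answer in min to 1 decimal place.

120.2 min

By the marginal value theorem, leave when the instantaneous gain rate g'(t) equals the habitat-wide average g(t)/(T + t).
g'(t) = 0.69·200·t^-0.31. Setting 0.69·200·t^-0.31 = 200·t^0.69/(54+t) gives 0.69(54+t) = t, so 0.31·t = 0.69×54.
t* = 0.69×54/0.31 = 120.2 min.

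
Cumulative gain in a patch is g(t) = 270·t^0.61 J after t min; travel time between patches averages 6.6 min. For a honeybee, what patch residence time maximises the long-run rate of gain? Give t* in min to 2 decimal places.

By the marginal value theorem, leave when the instantaneous gain rate g'(t) equals the habitat-wide average g(t)/(T + t).
g'(t) = 0.61·270·t^-0.39. Setting 0.61·270·t^-0.39 = 270·t^0.61/(6.6+t) gives 0.61(6.6+t) = t, so 0.39·t = 0.61×6.6.
t* = 0.61×6.6/0.39 = 10.32 min.

10.32 min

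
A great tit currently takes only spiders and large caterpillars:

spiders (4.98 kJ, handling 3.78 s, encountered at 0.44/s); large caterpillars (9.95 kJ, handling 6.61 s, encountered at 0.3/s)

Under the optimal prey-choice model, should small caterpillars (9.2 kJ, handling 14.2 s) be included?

No

On spiders and large caterpillars alone, R = ΣλE/(1+Σλh) = 5.176/4.646 = 1.114 kJ/s.
small caterpillars: E/h = 9.2/14.2 = 0.6479 kJ/s.
0.6479 < 1.114, so adding small caterpillars would lower the average — exclude it.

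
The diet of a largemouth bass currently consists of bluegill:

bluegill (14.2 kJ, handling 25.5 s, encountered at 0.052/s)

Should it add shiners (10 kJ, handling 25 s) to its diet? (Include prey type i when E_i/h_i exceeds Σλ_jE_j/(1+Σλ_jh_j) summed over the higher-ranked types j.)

On bluegill alone, R = ΣλE/(1+Σλh) = 0.7384/2.326 = 0.3175 kJ/s.
shiners: E/h = 10/25 = 0.4 kJ/s.
Since 0.4 > R, including shiners increases the long-run rate.

Yes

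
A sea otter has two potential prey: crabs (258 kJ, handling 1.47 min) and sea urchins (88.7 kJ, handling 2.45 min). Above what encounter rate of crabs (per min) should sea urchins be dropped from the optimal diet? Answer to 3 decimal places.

0.177 per min

At the threshold, the rate on crabs alone equals the profitability of sea urchins: λ·258/(1 + λ·1.47) = 88.7/2.45 = 36.2.
Rearranging, λ(258 − 36.2×1.47) = 36.2, so λ = 36.2/204.8 = 0.1768 per min.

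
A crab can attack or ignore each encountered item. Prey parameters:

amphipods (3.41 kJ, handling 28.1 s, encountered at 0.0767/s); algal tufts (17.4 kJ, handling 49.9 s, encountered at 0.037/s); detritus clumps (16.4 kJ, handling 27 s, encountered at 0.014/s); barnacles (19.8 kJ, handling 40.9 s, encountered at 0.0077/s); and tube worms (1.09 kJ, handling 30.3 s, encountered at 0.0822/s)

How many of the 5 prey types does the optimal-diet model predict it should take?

3

Rank by E/h (kJ/s): detritus clumps 0.607, barnacles 0.484, algal tufts 0.349, amphipods 0.121, tube worms 0.036. Include each in turn until the next type's E/h falls below the running intake rate.
Rate on top 1: 0.1666. barnacles: 0.484 > 0.1666 → include.
Rate on top 2: 0.2257. algal tufts: 0.349 > 0.2257 → include.
Rate on top 3: 0.2899. amphipods: 0.121 < 0.2899 → exclude; stop.
Optimal diet: detritus clumps, barnacles, algal tufts — 3 of 5 types.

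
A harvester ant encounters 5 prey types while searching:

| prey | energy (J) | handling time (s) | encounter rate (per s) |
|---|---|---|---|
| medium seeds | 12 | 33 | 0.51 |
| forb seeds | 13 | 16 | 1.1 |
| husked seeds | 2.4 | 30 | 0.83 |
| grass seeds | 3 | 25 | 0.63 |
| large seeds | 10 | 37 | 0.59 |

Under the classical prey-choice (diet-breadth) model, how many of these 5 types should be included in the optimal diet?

Profitabilities (E/h, J/s): forb seeds 0.812, medium seeds 0.364, large seeds 0.27, grass seeds 0.12, husked seeds 0.08. Add prey in this order while the next type's profitability exceeds the intake rate on those already taken.
Rate on top 1: 0.7688. medium seeds: 0.364 < 0.7688 → exclude; stop.
Optimal diet: forb seeds — 1 of 5 types.

1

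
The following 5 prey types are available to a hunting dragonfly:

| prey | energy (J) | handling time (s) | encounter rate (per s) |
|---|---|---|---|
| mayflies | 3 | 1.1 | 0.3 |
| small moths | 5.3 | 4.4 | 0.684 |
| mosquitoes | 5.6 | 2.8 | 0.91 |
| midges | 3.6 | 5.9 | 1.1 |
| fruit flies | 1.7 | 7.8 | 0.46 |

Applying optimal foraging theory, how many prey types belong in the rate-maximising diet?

Profitabilities (E/h, J/s): mayflies 2.73, mosquitoes 2, small moths 1.2, midges 0.61, fruit flies 0.218. Add prey in this order while the next type's profitability exceeds the intake rate on those already taken.
Rate on top 1: 0.6767. mosquitoes: 2 > 0.6767 → include.
Rate on top 2: 1.546. small moths: 1.2 < 1.546 → exclude; stop.
Optimal diet: mayflies, mosquitoes — 2 of 5 types.

2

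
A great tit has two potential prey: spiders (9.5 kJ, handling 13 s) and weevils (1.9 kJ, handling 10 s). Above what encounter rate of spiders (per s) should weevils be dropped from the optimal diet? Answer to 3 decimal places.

0.027 per s

The zero-one rule: include weevils iff E₂/h₂ > λE₁/(1+λh₁). Equality gives the switch point.
λE₁h₂ = E₂ + λE₂h₁ ⇒ λ = E₂/(E₁h₂ − E₂h₁) = 1.9/(95 − 24.7) = 0.02703 per s.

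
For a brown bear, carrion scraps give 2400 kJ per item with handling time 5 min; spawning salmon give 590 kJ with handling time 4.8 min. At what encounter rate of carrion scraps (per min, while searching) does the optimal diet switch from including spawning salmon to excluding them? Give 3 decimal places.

The zero-one rule: include spawning salmon iff E₂/h₂ > λE₁/(1+λh₁). Equality gives the switch point.
λE₁h₂ = E₂ + λE₂h₁ ⇒ λ = E₂/(E₁h₂ − E₂h₁) = 590/(1.152e+04 − 2950) = 0.06884 per min.

0.069 per min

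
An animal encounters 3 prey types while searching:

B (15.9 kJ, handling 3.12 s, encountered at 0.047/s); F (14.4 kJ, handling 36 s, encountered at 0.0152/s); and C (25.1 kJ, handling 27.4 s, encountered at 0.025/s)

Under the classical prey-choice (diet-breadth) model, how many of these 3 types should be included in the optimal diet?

2

Profitabilities (E/h, kJ/s): B 5.1, C 0.916, F 0.4. Add prey in this order while the next type's profitability exceeds the intake rate on those already taken.
Rate on top 1: 0.6517. C: 0.916 > 0.6517 → include.
Rate on top 2: 0.7506. F: 0.4 < 0.7506 → exclude; stop.
Optimal diet: B, C — 2 of 3 types.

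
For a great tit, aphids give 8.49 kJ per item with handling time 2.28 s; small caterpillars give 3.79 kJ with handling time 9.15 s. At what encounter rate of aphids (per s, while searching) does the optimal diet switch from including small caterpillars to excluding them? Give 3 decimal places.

At the threshold, the rate on aphids alone equals the profitability of small caterpillars: λ·8.49/(1 + λ·2.28) = 3.79/9.15 = 0.4142.
Rearranging, λ(8.49 − 0.4142×2.28) = 0.4142, so λ = 0.4142/7.546 = 0.05489 per s.

0.055 per s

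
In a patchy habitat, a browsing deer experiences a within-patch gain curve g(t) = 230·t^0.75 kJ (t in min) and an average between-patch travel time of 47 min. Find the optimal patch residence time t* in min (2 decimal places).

Optimal t* satisfies g'(t*) = g(t*)/(T + t*).
g'(t) = 0.75·230·t^-0.25. Setting 0.75·230·t^-0.25 = 230·t^0.75/(47+t) gives 0.75(47+t) = t, so 0.25·t = 0.75×47.
t* = 0.75×47/0.25 = 141 min.

141.00 min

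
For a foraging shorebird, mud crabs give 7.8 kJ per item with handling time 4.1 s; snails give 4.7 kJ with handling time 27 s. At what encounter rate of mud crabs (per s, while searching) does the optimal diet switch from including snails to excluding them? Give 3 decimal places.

0.025 per s

The zero-one rule: include snails iff E₂/h₂ > λE₁/(1+λh₁). Equality gives the switch point.
λE₁h₂ = E₂ + λE₂h₁ ⇒ λ = E₂/(E₁h₂ − E₂h₁) = 4.7/(210.6 − 19.27) = 0.02456 per s.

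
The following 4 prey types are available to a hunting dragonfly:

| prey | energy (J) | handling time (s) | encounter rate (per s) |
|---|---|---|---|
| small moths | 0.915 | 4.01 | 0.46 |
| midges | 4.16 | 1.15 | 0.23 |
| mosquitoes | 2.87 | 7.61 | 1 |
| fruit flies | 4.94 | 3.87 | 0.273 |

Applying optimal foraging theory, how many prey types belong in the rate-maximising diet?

2

E/h in descending order: midges 3.62, fruit flies 1.28, mosquitoes 0.377, small moths 0.228 J/s. The optimal diet is the largest prefix of this list for which every included type satisfies E_i/h_i > R on the types above it.
Rate on top 1: 0.7567. fruit flies: 1.28 > 0.7567 → include.
Rate on top 2: 0.9933. mosquitoes: 0.377 < 0.9933 → exclude; stop.
Optimal diet: midges, fruit flies — 2 of 4 types.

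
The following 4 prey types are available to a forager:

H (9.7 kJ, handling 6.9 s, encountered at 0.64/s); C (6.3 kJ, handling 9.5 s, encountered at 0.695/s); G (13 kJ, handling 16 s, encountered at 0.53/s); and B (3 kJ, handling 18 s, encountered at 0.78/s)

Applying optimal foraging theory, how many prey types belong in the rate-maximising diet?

1

Rank by E/h (kJ/s): H 1.41, G 0.812, C 0.663, B 0.167. Include each in turn until the next type's E/h falls below the running intake rate.
Rate on top 1: 1.146. G: 0.812 < 1.146 → exclude; stop.
Optimal diet: H — 1 of 4 types.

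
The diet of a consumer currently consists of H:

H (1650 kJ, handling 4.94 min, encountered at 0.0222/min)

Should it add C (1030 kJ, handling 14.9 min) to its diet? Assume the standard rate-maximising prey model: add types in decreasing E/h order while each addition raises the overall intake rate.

Intake rate on the current diet: R = (0.0222×1650) / (1 + 0.0222×4.94) = 36.63/1.11 = 33.01 kJ/min.
Profitability of C: 1030/14.9 = 69.13 kJ/min.
69.13 > 33.01, so adding C raises the average — include it.

Yes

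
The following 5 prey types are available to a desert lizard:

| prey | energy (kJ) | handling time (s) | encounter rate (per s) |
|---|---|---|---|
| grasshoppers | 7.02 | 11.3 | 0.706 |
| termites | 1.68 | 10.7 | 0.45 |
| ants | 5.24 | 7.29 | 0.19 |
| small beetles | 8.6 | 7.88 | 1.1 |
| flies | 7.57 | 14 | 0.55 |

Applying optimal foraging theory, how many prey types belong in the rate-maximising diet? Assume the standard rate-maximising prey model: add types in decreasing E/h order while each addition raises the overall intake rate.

Profitabilities (E/h, kJ/s): small beetles 1.09, ants 0.719, grasshoppers 0.621, flies 0.541, termites 0.157. Add prey in this order while the next type's profitability exceeds the intake rate on those already taken.
Rate on top 1: 0.9785. ants: 0.719 < 0.9785 → exclude; stop.
Optimal diet: small beetles — 1 of 5 types.

1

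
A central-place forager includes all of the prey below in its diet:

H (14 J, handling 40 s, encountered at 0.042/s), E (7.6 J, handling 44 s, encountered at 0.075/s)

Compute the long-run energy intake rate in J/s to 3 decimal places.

0.194 J/s

R = (0.042×14 + 0.075×7.6) / (1 + 0.042×40 + 0.075×44) = 1.158/5.98 = 0.1936 J/s.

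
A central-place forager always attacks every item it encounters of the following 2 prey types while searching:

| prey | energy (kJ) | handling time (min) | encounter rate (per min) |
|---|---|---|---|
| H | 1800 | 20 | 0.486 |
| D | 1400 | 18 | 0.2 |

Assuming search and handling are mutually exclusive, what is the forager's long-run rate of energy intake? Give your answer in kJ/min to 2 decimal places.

80.64 kJ/min

R = (0.486×1800 + 0.2×1400) / (1 + 0.486×20 + 0.2×18) = 1155/14.32 = 80.64 kJ/min.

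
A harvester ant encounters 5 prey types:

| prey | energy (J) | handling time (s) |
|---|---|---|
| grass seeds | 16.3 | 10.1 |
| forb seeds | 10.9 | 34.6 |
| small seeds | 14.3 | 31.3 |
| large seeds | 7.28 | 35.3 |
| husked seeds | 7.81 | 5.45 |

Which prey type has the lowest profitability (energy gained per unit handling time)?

large seeds

In descending order of E/h:
grass seeds: 16.3/10.1 = 1.61 J/s
husked seeds: 7.81/5.45 = 1.43 J/s
small seeds: 14.3/31.3 = 0.457 J/s
forb seeds: 10.9/34.6 = 0.315 J/s
large seeds: 7.28/35.3 = 0.206 J/s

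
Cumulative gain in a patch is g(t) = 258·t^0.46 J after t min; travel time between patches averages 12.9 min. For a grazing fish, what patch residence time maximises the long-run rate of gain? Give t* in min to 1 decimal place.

11.0 min

Maximise g(t)/(T+t): set derivative to zero → g'(t)(T+t) = g(t).
g'(t) = 0.46·258·t^-0.54. Setting 0.46·258·t^-0.54 = 258·t^0.46/(12.9+t) gives 0.46(12.9+t) = t, so 0.54·t = 0.46×12.9.
t* = 0.46×12.9/0.54 = 10.99 min.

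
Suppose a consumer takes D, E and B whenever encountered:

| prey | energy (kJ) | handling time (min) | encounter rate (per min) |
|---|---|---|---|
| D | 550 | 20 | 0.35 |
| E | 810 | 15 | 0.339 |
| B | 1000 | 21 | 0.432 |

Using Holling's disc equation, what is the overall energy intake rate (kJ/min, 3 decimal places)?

Energy encountered per unit search time: 0.35×550 + 0.339×810 + 0.432×1000 = 899.1 kJ/min.
Handling time per unit search time: 0.35×20 + 0.339×15 + 0.432×21 = 21.16.
Rate = 899.1/(1 + 21.16) = 40.58 kJ/min.

40.578 kJ/min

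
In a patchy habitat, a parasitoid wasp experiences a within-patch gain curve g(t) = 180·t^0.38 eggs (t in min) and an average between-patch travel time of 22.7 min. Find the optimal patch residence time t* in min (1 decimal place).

Optimal t* satisfies g'(t*) = g(t*)/(T + t*).
g'(t) = 0.38·180·t^-0.62. Setting 0.38·180·t^-0.62 = 180·t^0.38/(22.7+t) gives 0.38(22.7+t) = t, so 0.62·t = 0.38×22.7.
t* = 0.38×22.7/0.62 = 13.91 min.

13.9 min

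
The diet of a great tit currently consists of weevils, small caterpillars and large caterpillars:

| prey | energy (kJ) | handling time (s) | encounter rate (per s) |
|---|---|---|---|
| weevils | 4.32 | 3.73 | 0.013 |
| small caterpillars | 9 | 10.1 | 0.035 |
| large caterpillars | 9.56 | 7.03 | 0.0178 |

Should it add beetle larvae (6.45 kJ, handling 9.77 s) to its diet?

Yes

Current rate: (0.013×4.32 + 0.035×9 + 0.0178×9.56)/(1 + 0.013×3.73 + 0.035×10.1 + 0.0178×7.03) = 0.3545 kJ/s.
Profitability of beetle larvae: 6.45/9.77 = 0.6602 kJ/s.
0.6602 > 0.3545, so adding beetle larvae raises the average — include it.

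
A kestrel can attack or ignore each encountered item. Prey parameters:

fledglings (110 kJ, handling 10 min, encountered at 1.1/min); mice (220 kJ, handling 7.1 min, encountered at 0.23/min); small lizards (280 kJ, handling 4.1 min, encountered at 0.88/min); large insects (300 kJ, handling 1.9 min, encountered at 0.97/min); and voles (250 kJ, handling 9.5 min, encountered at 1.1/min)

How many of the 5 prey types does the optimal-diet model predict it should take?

1

E/h in descending order: large insects 158, small lizards 68.3, mice 31, voles 26.3, fledglings 11 kJ/min. The optimal diet is the largest prefix of this list for which every included type satisfies E_i/h_i > R on the types above it.
Rate on top 1: 102.4. small lizards: 68.3 < 102.4 → exclude; stop.
Optimal diet: large insects — 1 of 5 types.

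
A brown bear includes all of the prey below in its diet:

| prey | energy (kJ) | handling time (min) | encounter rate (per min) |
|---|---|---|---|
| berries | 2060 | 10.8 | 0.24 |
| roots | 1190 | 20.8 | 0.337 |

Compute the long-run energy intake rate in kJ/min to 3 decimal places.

Energy encountered per unit search time: 0.24×2060 + 0.337×1190 = 895.4 kJ/min.
Handling time per unit search time: 0.24×10.8 + 0.337×20.8 = 9.602.
Rate = 895.4/(1 + 9.602) = 84.46 kJ/min.

84.462 kJ/min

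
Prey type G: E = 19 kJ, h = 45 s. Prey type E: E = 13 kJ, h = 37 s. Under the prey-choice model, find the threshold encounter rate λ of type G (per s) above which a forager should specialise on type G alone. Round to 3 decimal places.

At the threshold, the rate on type G alone equals the profitability of type E: λ·19/(1 + λ·45) = 13/37 = 0.3514.
Rearranging, λ(19 − 0.3514×45) = 0.3514, so λ = 0.3514/3.189 = 0.1102 per s.

0.110 per s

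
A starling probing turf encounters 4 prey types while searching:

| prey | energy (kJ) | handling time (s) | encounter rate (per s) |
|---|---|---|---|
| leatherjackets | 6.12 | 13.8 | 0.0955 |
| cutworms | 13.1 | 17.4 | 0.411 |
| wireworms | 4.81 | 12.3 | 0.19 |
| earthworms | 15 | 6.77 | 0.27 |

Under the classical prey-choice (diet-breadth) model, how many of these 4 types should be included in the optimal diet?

1

E/h in descending order: earthworms 2.22, cutworms 0.753, leatherjackets 0.443, wireworms 0.391 kJ/s. The optimal diet is the largest prefix of this list for which every included type satisfies E_i/h_i > R on the types above it.
Rate on top 1: 1.432. cutworms: 0.753 < 1.432 → exclude; stop.
Optimal diet: earthworms — 1 of 4 types.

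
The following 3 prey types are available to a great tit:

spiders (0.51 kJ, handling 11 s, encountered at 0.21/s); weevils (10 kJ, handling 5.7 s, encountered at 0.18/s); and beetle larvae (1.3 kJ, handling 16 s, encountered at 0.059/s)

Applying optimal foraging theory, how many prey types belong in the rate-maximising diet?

1

Rank by E/h (kJ/s): weevils 1.75, beetle larvae 0.0813, spiders 0.0464. Include each in turn until the next type's E/h falls below the running intake rate.
Rate on top 1: 0.8885. beetle larvae: 0.0813 < 0.8885 → exclude; stop.
Optimal diet: weevils — 1 of 3 types.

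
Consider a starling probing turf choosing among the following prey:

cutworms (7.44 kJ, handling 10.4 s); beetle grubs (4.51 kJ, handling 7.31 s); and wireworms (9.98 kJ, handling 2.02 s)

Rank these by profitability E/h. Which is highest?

Profitability E/h (kJ/s): cutworms = 7.44/10.4 = 0.715, beetle grubs = 4.51/7.31 = 0.617, wireworms = 9.98/2.02 = 4.94.
Ranked: wireworms > cutworms > beetle grubs.

wireworms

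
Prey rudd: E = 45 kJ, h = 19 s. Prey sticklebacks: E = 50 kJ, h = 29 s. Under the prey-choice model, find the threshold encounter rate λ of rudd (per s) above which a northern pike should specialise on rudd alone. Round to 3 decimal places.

At the threshold, the rate on rudd alone equals the profitability of sticklebacks: λ·45/(1 + λ·19) = 50/29 = 1.724.
Rearranging, λ(45 − 1.724×19) = 1.724, so λ = 1.724/12.24 = 0.1408 per s.

0.141 per s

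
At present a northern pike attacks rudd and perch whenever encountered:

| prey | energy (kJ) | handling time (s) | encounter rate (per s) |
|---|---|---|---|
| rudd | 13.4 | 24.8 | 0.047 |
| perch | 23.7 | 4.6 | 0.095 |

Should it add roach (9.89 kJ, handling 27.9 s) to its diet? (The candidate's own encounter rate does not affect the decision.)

No

Intake rate on the current diet: R = (0.047×13.4 + 0.095×23.7) / (1 + 0.047×24.8 + 0.095×4.6) = 2.881/2.603 = 1.107 kJ/s.
Profitability of roach: 9.89/27.9 = 0.3545 kJ/s.
Since 0.3545 < R, time spent handling roach is better spent searching.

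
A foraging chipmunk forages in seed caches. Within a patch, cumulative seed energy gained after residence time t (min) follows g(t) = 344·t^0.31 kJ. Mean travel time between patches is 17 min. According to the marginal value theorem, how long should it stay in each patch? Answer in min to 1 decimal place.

Maximise g(t)/(T+t): set derivative to zero → g'(t)(T+t) = g(t).
g'(t) = 0.31·344·t^-0.69. Setting 0.31·344·t^-0.69 = 344·t^0.31/(17+t) gives 0.31(17+t) = t, so 0.69·t = 0.31×17.
t* = 0.31×17/0.69 = 7.638 min.

7.6 min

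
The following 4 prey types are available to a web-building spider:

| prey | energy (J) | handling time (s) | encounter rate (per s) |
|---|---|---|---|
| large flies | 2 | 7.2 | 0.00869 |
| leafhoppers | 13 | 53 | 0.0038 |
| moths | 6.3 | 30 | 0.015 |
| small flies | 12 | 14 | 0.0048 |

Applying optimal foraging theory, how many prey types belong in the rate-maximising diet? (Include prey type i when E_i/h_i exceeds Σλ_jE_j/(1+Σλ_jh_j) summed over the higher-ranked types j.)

E/h in descending order: small flies 0.857, large flies 0.278, leafhoppers 0.245, moths 0.21 J/s. The optimal diet is the largest prefix of this list for which every included type satisfies E_i/h_i > R on the types above it.
Rate on top 1: 0.05397. large flies: 0.278 > 0.05397 → include.
Rate on top 2: 0.06637. leafhoppers: 0.245 > 0.06637 → include.
Rate on top 3: 0.09344. moths: 0.21 > 0.09344 → include.
Optimal diet: small flies, large flies, leafhoppers, moths — 4 of 4 types.

4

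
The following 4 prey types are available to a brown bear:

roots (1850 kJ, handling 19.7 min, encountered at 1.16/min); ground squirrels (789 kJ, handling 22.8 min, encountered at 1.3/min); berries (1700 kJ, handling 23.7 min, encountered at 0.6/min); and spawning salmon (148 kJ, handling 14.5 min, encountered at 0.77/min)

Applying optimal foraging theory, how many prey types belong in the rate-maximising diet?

1

E/h in descending order: roots 93.9, berries 71.7, ground squirrels 34.6, spawning salmon 10.2 kJ/min. The optimal diet is the largest prefix of this list for which every included type satisfies E_i/h_i > R on the types above it.
Rate on top 1: 89.97. berries: 71.7 < 89.97 → exclude; stop.
Optimal diet: roots — 1 of 4 types.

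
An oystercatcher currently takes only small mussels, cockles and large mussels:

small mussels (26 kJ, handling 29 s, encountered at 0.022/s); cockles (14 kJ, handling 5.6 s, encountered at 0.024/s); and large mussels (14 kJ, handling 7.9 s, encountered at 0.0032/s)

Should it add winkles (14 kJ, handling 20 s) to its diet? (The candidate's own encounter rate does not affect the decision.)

Yes

Intake rate on the current diet: R = (0.022×26 + 0.024×14 + 0.0032×14) / (1 + 0.022×29 + 0.024×5.6 + 0.0032×7.9) = 0.9528/1.798 = 0.53 kJ/s.
winkles: E/h = 14/20 = 0.7 kJ/s.
0.7 > 0.53, so adding winkles raises the average — include it.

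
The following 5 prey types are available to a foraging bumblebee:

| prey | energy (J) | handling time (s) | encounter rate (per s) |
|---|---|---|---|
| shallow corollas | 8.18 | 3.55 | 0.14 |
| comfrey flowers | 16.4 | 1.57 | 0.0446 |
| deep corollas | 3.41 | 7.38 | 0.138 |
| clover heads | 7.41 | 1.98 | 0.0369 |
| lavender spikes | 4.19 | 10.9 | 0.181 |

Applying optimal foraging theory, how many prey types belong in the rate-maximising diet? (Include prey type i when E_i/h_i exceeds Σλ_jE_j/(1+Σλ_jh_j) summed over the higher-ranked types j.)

3

Rank by E/h (J/s): comfrey flowers 10.4, clover heads 3.74, shallow corollas 2.3, deep corollas 0.462, lavender spikes 0.384. Include each in turn until the next type's E/h falls below the running intake rate.
Rate on top 1: 0.6836. clover heads: 3.74 > 0.6836 → include.
Rate on top 2: 0.8791. shallow corollas: 2.3 > 0.8791 → include.
Rate on top 3: 1.311. deep corollas: 0.462 < 1.311 → exclude; stop.
Optimal diet: comfrey flowers, clover heads, shallow corollas — 3 of 5 types.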